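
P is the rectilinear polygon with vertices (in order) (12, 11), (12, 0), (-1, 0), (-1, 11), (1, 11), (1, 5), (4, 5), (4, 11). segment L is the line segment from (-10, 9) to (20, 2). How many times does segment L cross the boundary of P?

The segment meets the boundary at (12,3.867), (1,6.433), (-1,6.9), (4,5.733).

4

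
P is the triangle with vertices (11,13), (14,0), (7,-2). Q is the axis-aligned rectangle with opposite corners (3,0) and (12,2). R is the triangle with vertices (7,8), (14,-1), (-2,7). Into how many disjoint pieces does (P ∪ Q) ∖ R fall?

2

(P ∪ Q) ∖ R splits into 2 disjoint pieces (area 26.6109, area 20.103).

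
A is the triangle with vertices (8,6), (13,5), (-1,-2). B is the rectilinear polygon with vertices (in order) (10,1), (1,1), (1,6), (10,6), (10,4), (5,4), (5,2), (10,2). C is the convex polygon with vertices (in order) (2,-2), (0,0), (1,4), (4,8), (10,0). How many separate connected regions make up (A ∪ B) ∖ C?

(A ∪ B) ∖ C splits into 4 disjoint pieces (area 13.3091, area 1.125, area 0.6176, area 1.5).

4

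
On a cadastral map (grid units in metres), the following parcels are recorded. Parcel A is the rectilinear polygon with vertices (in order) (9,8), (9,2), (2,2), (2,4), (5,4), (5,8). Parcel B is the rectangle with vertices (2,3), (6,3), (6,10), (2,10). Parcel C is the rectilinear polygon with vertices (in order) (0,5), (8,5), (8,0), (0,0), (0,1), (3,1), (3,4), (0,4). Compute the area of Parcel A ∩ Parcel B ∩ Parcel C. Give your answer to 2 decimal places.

4.00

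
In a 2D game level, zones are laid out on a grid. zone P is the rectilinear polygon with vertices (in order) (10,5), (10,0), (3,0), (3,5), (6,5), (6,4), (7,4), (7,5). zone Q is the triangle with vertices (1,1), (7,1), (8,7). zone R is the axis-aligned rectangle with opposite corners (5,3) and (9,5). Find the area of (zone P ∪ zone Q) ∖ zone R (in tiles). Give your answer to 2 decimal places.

30.71

|zone P ∪ zone Q| = 38.7143.
|(zone P ∪ zone Q) ∩ zone R| = 8.
|(zone P ∪ zone Q) ∖ zone R| = 38.7143 − 8 = 30.71.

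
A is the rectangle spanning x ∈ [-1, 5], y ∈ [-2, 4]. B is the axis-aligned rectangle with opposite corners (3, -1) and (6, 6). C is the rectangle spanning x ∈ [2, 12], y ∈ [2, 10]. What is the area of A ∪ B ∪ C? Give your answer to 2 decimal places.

By inclusion–exclusion:
Individual areas: |A| = 36, |B| = 21, |C| = 80.
|A∩B|: x∈[3,5], y∈[-1,4] → 2·5 = 10.
|A∩C|: x∈[2,5], y∈[2,4] → 3·2 = 6.
|B∩C|: x∈[3,6], y∈[2,6] → 3·4 = 12.
|A∩B∩C| = 4.
|A ∪ B ∪ C| = 137 − 28 + 4 = 113.00.

113.00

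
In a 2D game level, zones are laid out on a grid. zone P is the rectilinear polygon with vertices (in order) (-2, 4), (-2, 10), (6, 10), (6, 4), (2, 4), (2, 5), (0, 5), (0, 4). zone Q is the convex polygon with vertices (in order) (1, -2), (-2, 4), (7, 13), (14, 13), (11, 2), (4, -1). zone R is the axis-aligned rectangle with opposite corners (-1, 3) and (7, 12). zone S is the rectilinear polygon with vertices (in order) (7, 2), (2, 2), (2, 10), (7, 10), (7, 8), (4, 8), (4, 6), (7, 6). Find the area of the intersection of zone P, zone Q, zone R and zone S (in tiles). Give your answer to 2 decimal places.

18.00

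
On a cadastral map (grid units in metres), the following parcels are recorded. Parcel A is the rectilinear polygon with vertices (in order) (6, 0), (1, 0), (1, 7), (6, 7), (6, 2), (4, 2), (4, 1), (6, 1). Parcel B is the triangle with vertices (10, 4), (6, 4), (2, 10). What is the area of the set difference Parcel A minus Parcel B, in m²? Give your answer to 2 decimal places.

30.00

|Parcel A| = 33, |Parcel A∩Parcel B| = 3.
|Parcel A ∖ Parcel B| = |Parcel A| − |Parcel A∩Parcel B| = 33 − 3 = 30.00.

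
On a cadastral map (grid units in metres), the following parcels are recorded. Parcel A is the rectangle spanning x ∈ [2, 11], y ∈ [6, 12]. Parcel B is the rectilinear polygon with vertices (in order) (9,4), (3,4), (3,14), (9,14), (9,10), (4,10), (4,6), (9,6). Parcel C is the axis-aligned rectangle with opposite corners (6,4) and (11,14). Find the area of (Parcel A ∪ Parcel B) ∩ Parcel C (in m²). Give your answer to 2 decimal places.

42.00

The region (Parcel A ∪ Parcel B) ∩ Parcel C is the polygon with vertices (11,6), (9,6), (9,4), (6,4), (6,14), (9,14), (9,12), (11,12).
By the shoelace formula its area is 42.00.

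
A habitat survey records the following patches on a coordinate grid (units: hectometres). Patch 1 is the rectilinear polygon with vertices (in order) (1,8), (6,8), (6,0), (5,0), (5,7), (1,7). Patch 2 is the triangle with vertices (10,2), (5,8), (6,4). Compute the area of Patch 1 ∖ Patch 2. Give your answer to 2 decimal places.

|Patch 1| = 12, |Patch 1∩Patch 2| = 1.4.
|Patch 1 ∖ Patch 2| = |Patch 1| − |Patch 1∩Patch 2| = 12 − 1.4 = 10.60.

10.60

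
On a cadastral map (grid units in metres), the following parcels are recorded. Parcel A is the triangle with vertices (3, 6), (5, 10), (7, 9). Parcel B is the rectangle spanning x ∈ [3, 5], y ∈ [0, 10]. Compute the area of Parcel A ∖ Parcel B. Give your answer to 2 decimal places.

2.50

|Parcel A| = 5, |Parcel A∩Parcel B| = 2.5.
|Parcel A ∖ Parcel B| = |Parcel A| − |Parcel A∩Parcel B| = 5 − 2.5 = 2.50.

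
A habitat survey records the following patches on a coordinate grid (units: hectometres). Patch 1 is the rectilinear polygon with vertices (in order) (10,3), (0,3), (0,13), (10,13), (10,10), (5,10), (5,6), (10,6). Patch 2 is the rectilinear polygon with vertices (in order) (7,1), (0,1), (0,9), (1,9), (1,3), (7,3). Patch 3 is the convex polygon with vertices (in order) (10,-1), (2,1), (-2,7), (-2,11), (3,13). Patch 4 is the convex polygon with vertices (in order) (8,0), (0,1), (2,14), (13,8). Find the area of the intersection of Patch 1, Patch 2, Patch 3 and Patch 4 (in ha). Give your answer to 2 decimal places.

1.48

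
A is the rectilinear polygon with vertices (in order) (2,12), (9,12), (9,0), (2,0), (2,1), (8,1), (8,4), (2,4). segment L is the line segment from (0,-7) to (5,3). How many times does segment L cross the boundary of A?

2

The segment meets the boundary at (4,1), (3.5,0).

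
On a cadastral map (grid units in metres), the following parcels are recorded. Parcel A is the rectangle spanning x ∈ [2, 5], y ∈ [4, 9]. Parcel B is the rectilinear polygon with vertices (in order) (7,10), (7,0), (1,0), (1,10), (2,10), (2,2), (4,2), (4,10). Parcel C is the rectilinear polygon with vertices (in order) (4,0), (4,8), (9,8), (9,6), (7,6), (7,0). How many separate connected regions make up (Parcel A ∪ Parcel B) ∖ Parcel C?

1

(Parcel A ∪ Parcel B) ∖ Parcel C is a single connected region.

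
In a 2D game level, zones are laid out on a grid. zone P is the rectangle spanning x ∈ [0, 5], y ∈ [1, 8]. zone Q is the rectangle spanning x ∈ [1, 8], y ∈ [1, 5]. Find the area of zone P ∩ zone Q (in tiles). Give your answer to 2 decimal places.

|zone P∩zone Q|: x∈[1,5], y∈[1,5] → 4·4 = 16.

16.00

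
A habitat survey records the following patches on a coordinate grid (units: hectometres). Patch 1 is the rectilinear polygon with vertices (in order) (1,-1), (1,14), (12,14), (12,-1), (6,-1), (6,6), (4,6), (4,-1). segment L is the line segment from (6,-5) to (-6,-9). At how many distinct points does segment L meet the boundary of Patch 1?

0

The segment lies entirely outside Patch 1 and never meets its boundary.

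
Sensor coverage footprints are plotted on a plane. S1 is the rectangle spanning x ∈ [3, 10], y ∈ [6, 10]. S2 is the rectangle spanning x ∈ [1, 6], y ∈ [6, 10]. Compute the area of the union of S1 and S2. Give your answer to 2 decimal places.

By inclusion–exclusion:
Individual areas: |S1| = 28, |S2| = 20.
|S1∩S2|: x∈[3,6], y∈[6,10] → 3·4 = 12.
|S1 ∪ S2| = 48 − 12 = 36.00.

36.00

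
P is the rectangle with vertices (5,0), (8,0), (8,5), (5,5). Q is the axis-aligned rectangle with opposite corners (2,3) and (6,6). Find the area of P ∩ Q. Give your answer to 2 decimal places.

2.00

|P∩Q|: x∈[5,6], y∈[3,5] → 1·2 = 2.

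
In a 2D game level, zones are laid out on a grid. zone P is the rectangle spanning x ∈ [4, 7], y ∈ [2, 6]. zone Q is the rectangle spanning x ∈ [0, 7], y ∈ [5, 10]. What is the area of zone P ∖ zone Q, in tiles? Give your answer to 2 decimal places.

|zone P∩zone Q|: x∈[4,7], y∈[5,6] → 3·1 = 3.
|zone P| = 12.
|zone P ∖ zone Q| = |zone P| − |zone P∩zone Q| = 12 − 3 = 9.00.

9.00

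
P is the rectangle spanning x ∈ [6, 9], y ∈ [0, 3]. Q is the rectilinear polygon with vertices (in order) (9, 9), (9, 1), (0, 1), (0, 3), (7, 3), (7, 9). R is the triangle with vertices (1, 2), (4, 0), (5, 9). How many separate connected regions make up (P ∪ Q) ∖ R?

(P ∪ Q) ∖ R splits into 2 disjoint pieces (area 24.5556, area 3.0357).

2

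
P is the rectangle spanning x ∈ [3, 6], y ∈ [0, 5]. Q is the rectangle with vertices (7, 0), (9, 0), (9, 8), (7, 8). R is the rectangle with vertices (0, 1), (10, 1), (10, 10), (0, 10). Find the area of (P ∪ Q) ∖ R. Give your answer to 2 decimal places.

|P ∪ Q| = 31.
|(P ∪ Q) ∩ R| = 26.
|(P ∪ Q) ∖ R| = 31 − 26 = 5.00.

5.00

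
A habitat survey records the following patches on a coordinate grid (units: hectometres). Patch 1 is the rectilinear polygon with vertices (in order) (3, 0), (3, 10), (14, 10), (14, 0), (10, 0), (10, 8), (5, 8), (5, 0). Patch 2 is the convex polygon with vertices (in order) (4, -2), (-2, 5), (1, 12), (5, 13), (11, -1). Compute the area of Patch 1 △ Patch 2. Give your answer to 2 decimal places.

135.38

|Patch 1| = 70, |Patch 2| = 113, |Patch 1∩Patch 2| = 23.8095.
|Patch 1 △ Patch 2| = |Patch 1| + |Patch 2| − 2·|Patch 1∩Patch 2| = 70 + 113 − 47.619 = 135.38.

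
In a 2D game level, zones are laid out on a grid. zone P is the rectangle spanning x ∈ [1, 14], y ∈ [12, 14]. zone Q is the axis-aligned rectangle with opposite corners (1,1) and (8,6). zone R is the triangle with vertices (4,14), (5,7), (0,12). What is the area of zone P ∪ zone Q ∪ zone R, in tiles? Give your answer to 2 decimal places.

By inclusion–exclusion:
Individual areas: |zone P| = 26, |zone Q| = 35, |zone R| = 15.
|zone P∩zone Q| = 0 (no overlap).
|zone P∩zone R| = 4.0357.
|zone Q∩zone R| = 0.
|zone P∩zone Q∩zone R| = 0.
|zone P ∪ zone Q ∪ zone R| = 76 − 4.0357 + 0 = 71.96.

71.96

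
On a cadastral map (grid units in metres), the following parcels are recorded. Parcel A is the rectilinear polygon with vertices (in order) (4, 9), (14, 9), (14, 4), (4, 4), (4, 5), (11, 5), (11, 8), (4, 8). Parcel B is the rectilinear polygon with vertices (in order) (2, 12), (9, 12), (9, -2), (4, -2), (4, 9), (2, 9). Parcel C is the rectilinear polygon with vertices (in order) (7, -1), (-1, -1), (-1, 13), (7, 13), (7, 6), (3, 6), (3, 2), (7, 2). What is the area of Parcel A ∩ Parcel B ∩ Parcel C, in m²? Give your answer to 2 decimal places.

3.00

The intersection is the polygon with vertices (4,8), (4,9), (7,9), (7,8).
By the shoelace formula its area is 3.00.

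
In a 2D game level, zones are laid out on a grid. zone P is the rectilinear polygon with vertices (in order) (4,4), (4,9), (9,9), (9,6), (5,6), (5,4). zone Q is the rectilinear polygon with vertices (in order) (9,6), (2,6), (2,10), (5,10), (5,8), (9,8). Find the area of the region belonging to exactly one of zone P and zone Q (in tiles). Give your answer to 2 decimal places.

|zone P| = 17, |zone Q| = 20, |zone P∩zone Q| = 11.
|zone P △ zone Q| = |zone P| + |zone Q| − 2·|zone P∩zone Q| = 17 + 20 − 22 = 15.00.

15.00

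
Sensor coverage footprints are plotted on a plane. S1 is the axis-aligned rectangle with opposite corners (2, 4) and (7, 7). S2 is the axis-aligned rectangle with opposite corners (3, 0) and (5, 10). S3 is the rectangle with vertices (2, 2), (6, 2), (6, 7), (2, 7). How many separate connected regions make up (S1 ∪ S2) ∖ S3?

(S1 ∪ S2) ∖ S3 splits into 3 disjoint pieces (area 3, area 4, area 6).

3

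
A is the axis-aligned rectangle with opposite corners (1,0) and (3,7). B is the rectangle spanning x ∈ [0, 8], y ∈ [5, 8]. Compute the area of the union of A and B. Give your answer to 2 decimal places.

By inclusion–exclusion:
Individual areas: |A| = 14, |B| = 24.
|A∩B|: x∈[1,3], y∈[5,7] → 2·2 = 4.
|A ∪ B| = 38 − 4 = 34.00.

34.00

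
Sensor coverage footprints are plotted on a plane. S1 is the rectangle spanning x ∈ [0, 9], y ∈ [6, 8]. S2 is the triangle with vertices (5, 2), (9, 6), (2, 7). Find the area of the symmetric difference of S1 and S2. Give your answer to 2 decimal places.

|S1| = 18, |S2| = 16, |S1∩S2| = 3.2.
|S1 △ S2| = |S1| + |S2| − 2·|S1∩S2| = 18 + 16 − 6.4 = 27.60.

27.60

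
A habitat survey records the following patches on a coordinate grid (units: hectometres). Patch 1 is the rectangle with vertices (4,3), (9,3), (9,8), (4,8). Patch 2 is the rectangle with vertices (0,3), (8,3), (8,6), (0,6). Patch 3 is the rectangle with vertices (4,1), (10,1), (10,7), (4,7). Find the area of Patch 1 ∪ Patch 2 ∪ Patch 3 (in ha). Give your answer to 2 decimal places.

By inclusion–exclusion:
Individual areas: |Patch 1| = 25, |Patch 2| = 24, |Patch 3| = 36.
|Patch 1∩Patch 2|: x∈[4,8], y∈[3,6] → 4·3 = 12.
|Patch 1∩Patch 3|: x∈[4,9], y∈[3,7] → 5·4 = 20.
|Patch 2∩Patch 3|: x∈[4,8], y∈[3,6] → 4·3 = 12.
|Patch 1∩Patch 2∩Patch 3| = 12.
|Patch 1 ∪ Patch 2 ∪ Patch 3| = 85 − 44 + 12 = 53.00.

53.00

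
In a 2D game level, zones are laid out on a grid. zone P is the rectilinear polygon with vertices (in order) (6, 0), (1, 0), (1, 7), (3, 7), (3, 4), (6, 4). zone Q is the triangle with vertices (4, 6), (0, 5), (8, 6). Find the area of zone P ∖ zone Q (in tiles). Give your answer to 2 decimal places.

25.50

|zone P| = 26, |zone P∩zone Q| = 0.5.
|zone P ∖ zone Q| = |zone P| − |zone P∩zone Q| = 26 − 0.5 = 25.50.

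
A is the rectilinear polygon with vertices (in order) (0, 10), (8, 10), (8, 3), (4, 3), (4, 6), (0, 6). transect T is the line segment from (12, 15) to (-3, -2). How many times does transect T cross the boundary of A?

The segment meets the boundary at (4,5.933), (7.588,10).

2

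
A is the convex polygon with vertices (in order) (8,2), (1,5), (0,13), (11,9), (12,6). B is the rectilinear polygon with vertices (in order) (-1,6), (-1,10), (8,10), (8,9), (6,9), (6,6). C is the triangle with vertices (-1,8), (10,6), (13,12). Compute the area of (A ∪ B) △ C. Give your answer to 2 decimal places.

|A ∪ B| = 85.5.
|(A ∪ B) ∩ C| = 28.13.
|(A ∪ B) △ C| = 85.5 + 36 − 56.26 = 65.24.

65.24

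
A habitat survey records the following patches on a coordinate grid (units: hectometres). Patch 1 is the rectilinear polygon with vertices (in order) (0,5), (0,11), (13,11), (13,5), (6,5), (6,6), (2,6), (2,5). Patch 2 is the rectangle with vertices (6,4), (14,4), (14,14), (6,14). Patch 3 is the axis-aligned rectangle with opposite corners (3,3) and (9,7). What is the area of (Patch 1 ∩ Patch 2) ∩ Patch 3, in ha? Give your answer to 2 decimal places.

The region (Patch 1 ∩ Patch 2) ∩ Patch 3 is the polygon with vertices (6,5), (6,6), (6,7), (9,7), (9,5).
By the shoelace formula its area is 6.00.

6.00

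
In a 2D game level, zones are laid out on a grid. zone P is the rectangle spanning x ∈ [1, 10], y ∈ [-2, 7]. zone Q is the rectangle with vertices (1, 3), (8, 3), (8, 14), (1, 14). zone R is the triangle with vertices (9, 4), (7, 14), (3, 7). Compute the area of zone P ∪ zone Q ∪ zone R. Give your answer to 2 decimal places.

130.40

By inclusion–exclusion:
Individual areas: |zone P| = 81, |zone Q| = 77, |zone R| = 27.
|zone P∩zone Q|: x∈[1,8], y∈[3,7] → 7·4 = 28.
|zone P∩zone R| = 8.1.
|zone Q∩zone R| = 24.75.
|zone P∩zone Q∩zone R| = 6.25.
|zone P ∪ zone Q ∪ zone R| = 185 − 60.85 + 6.25 = 130.40.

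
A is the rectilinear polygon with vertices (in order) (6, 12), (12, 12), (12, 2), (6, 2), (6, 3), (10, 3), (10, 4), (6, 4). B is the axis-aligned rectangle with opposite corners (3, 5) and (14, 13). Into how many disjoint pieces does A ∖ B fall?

1

A ∖ B is a single connected region.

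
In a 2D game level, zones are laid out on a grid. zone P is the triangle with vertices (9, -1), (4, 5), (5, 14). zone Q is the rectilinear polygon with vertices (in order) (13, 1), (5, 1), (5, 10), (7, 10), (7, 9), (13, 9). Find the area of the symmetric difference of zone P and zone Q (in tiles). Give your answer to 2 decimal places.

|zone P| = 25.5, |zone Q| = 66, |zone P∩zone Q| = 17.1333.
|zone P △ zone Q| = |zone P| + |zone Q| − 2·|zone P∩zone Q| = 25.5 + 66 − 34.2667 = 57.23.

57.23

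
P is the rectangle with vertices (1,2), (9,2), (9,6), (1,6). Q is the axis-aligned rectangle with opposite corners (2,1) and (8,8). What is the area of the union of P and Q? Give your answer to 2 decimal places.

By inclusion–exclusion:
Individual areas: |P| = 32, |Q| = 42.
|P∩Q|: x∈[2,8], y∈[2,6] → 6·4 = 24.
|P ∪ Q| = 74 − 24 = 50.00.

50.00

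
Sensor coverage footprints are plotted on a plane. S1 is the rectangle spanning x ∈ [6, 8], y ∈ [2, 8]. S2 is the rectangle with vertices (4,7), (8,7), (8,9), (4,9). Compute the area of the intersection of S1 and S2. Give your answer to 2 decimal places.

2.00

|S1∩S2|: x∈[6,8], y∈[7,8] → 2·1 = 2.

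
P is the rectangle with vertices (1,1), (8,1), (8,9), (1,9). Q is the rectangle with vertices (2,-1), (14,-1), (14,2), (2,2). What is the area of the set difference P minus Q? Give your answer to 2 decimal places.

50.00

|P∩Q|: x∈[2,8], y∈[1,2] → 6·1 = 6.
|P| = 56.
|P ∖ Q| = |P| − |P∩Q| = 56 − 6 = 50.00.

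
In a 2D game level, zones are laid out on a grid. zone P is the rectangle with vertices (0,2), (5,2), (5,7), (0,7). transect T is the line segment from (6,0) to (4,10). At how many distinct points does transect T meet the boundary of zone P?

The segment meets the boundary at (4.6,7), (5,5).

2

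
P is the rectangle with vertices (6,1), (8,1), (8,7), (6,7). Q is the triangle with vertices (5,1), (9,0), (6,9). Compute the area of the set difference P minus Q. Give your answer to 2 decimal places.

2.67

|P| = 12, |P∩Q| = 9.3333.
|P ∖ Q| = |P| − |P∩Q| = 12 − 9.3333 = 2.67.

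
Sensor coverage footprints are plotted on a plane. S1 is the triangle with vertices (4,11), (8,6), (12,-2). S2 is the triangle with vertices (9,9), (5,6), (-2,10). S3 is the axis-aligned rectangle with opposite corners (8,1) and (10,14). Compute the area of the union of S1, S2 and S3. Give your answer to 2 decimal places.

By inclusion–exclusion:
Individual areas: |S1| = 6, |S2| = 18.5, |S3| = 26.
|S1∩S2| = 1.0532.
|S1∩S3| = 2.25.
|S2∩S3| = 0.4205.
|S1∩S2∩S3| = 0.
|S1 ∪ S2 ∪ S3| = 50.5 − 3.7237 + 0 = 46.78.

46.78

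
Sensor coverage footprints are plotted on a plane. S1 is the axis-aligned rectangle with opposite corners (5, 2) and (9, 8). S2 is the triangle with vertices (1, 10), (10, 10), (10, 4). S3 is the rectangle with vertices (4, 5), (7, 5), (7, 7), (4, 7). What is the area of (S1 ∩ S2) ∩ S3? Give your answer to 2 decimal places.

0.75

The region (S1 ∩ S2) ∩ S3 is the polygon with vertices (5.5,7), (7,7), (7,6).
By the shoelace formula its area is 0.75.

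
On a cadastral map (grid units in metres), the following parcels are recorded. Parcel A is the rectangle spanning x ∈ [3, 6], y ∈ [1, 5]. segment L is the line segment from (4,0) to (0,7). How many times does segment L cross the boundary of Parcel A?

The segment meets the boundary at (3,1.75), (3.429,1).

2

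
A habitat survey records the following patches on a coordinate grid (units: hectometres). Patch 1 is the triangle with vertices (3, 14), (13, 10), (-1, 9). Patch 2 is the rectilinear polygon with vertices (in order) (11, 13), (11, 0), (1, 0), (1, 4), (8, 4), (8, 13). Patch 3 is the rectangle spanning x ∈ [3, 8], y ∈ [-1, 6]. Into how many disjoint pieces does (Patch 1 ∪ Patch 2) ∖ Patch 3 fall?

2

(Patch 1 ∪ Patch 2) ∖ Patch 3 splits into 2 disjoint pieces (area 67.05, area 8).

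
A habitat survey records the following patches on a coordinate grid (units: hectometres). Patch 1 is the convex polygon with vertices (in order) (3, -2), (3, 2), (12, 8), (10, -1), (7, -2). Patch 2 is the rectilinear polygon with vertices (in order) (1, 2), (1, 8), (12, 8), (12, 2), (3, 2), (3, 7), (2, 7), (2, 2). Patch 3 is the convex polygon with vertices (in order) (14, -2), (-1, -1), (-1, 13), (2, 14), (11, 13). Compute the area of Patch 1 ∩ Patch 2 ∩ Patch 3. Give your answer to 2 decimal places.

23.00

The intersection is the polygon with vertices (10.667,2), (3,2), (12,8).
By the shoelace formula its area is 23.00.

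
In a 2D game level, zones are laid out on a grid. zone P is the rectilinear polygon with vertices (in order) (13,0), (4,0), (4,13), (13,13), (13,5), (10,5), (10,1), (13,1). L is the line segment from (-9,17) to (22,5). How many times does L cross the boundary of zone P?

2

The segment meets the boundary at (13,8.484), (4,11.968).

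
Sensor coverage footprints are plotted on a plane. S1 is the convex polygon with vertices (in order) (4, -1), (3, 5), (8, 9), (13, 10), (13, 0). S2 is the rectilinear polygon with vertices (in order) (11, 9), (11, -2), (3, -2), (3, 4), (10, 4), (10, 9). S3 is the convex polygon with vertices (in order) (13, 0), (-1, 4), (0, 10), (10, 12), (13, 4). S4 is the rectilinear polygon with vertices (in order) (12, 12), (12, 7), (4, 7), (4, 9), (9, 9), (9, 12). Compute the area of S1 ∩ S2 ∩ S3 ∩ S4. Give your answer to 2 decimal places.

2.00

The intersection is the polygon with vertices (10,9), (11,9), (11,7), (10,7).
By the shoelace formula its area is 2.00.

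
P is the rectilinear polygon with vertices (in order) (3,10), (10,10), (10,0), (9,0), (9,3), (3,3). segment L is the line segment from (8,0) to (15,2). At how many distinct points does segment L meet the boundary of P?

2

The segment meets the boundary at (10,0.571), (9,0.286).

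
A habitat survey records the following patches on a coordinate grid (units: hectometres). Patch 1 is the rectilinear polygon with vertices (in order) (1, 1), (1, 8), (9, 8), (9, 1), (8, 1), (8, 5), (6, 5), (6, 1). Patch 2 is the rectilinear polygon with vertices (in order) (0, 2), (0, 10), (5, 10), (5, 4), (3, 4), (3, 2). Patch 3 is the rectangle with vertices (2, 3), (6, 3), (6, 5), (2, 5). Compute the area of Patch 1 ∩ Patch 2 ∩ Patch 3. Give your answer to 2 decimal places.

4.00

The intersection is the polygon with vertices (5,4), (3,4), (3,3), (2,3), (2,5), (5,5).
By the shoelace formula its area is 4.00.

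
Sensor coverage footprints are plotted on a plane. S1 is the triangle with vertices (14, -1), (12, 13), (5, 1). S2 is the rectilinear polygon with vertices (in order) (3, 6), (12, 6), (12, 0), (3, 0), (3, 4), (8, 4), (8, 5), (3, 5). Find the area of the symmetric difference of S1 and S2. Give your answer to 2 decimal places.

|S1| = 61, |S2| = 49, |S1∩S2| = 31.5.
|S1 △ S2| = |S1| + |S2| − 2·|S1∩S2| = 61 + 49 − 63 = 47.00.

47.00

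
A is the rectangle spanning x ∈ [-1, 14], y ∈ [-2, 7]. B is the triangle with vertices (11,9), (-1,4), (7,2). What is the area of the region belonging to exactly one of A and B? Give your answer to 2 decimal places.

110.31

|A| = 135, |B| = 32, |A∩B| = 28.3429.
|A △ B| = |A| + |B| − 2·|A∩B| = 135 + 32 − 56.6857 = 110.31.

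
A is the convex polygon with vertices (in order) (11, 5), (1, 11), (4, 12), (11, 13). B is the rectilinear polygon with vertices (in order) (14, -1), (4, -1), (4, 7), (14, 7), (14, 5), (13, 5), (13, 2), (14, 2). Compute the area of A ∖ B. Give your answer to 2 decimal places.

38.67

|A| = 42, |A∩B| = 3.3333.
|A ∖ B| = |A| − |A∩B| = 42 − 3.3333 = 38.67.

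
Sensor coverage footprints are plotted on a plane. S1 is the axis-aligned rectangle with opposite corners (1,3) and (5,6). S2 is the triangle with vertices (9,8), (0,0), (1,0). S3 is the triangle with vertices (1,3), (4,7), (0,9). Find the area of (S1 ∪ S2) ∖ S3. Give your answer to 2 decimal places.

11.95

|S1 ∪ S2| = 15.3264.
|(S1 ∪ S2) ∩ S3| = 3.375.
|(S1 ∪ S2) ∖ S3| = 15.3264 − 3.375 = 11.95.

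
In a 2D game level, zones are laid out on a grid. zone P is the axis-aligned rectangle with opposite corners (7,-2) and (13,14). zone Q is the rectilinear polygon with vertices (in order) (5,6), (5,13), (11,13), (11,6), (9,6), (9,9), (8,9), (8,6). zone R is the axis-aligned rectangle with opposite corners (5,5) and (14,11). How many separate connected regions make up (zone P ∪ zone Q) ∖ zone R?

2

(zone P ∪ zone Q) ∖ zone R splits into 2 disjoint pieces (area 22, area 42).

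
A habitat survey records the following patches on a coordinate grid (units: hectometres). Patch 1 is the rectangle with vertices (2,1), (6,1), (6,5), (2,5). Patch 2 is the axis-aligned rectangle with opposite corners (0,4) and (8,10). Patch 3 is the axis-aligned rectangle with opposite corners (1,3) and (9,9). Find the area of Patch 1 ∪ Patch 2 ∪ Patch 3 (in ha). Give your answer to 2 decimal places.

69.00

By inclusion–exclusion:
Individual areas: |Patch 1| = 16, |Patch 2| = 48, |Patch 3| = 48.
|Patch 1∩Patch 2|: x∈[2,6], y∈[4,5] → 4·1 = 4.
|Patch 1∩Patch 3|: x∈[2,6], y∈[3,5] → 4·2 = 8.
|Patch 2∩Patch 3|: x∈[1,8], y∈[4,9] → 7·5 = 35.
|Patch 1∩Patch 2∩Patch 3| = 4.
|Patch 1 ∪ Patch 2 ∪ Patch 3| = 112 − 47 + 4 = 69.00.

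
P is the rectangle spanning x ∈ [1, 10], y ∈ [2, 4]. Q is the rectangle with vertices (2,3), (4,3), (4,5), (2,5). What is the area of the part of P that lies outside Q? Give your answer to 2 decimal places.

16.00

|P∩Q|: x∈[2,4], y∈[3,4] → 2·1 = 2.
|P| = 18.
|P ∖ Q| = |P| − |P∩Q| = 18 − 2 = 16.00.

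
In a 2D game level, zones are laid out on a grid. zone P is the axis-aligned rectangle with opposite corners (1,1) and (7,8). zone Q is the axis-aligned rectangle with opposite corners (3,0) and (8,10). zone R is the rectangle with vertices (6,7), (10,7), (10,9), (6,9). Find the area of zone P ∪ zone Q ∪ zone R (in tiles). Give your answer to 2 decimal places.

68.00

By inclusion–exclusion:
Individual areas: |zone P| = 42, |zone Q| = 50, |zone R| = 8.
|zone P∩zone Q|: x∈[3,7], y∈[1,8] → 4·7 = 28.
|zone P∩zone R|: x∈[6,7], y∈[7,8] → 1·1 = 1.
|zone Q∩zone R|: x∈[6,8], y∈[7,9] → 2·2 = 4.
|zone P∩zone Q∩zone R| = 1.
|zone P ∪ zone Q ∪ zone R| = 100 − 33 + 1 = 68.00.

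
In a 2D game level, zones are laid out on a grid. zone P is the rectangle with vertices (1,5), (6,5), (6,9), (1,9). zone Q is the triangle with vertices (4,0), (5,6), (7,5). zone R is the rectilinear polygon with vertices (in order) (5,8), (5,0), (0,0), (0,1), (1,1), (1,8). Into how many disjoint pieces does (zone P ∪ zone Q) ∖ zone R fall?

1

(zone P ∪ zone Q) ∖ zone R is a single connected region.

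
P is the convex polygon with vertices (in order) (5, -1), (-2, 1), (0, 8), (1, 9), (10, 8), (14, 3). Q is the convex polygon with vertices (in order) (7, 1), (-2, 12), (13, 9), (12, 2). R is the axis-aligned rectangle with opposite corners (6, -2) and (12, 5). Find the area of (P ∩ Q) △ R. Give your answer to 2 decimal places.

|P ∩ Q| = 55.3162.
|(P ∩ Q) ∩ R| = 20.8636.
|(P ∩ Q) △ R| = 55.3162 + 42 − 41.7273 = 55.59.

55.59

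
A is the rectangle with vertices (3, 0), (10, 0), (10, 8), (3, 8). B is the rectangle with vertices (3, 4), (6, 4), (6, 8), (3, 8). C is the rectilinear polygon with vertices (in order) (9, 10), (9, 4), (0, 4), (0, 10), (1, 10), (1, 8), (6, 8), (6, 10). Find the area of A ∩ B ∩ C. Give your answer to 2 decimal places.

12.00

The intersection is the polygon with vertices (6,4), (3,4), (3,8), (6,8).
By the shoelace formula its area is 12.00.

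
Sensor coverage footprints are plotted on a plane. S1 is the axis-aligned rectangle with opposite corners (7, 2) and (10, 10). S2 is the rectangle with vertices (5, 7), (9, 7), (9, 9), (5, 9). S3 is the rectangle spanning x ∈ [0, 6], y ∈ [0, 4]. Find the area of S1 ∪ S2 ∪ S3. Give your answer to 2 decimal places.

By inclusion–exclusion:
Individual areas: |S1| = 24, |S2| = 8, |S3| = 24.
|S1∩S2|: x∈[7,9], y∈[7,9] → 2·2 = 4.
|S1∩S3| = 0 (no overlap).
|S2∩S3| = 0 (no overlap).
|S1∩S2∩S3| = 0.
|S1 ∪ S2 ∪ S3| = 56 − 4 + 0 = 52.00.

52.00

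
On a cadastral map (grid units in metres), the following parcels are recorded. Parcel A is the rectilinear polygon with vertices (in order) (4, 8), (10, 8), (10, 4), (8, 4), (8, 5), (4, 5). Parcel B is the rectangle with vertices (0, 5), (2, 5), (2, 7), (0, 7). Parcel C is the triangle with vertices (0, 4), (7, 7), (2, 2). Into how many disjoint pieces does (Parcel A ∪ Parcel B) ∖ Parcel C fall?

2

(Parcel A ∪ Parcel B) ∖ Parcel C splits into 2 disjoint pieces (area 17.9286, area 4).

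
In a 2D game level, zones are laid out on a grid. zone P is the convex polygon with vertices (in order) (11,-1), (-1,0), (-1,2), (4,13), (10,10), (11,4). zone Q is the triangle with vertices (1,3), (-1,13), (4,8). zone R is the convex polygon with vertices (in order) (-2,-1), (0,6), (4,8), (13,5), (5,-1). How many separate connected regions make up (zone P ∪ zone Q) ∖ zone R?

2

(zone P ∪ zone Q) ∖ zone R splits into 2 disjoint pieces (area 45.9544, area 12.15).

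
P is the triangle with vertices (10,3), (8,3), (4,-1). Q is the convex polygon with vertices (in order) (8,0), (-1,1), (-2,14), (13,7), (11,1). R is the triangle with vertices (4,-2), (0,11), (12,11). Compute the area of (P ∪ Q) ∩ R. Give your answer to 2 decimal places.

The region (P ∪ Q) ∩ R is the polygon with vertices (5.3,0.3), (3.221,0.531), (0,11), (4.429,11), (10.311,8.255), (5.043,-0.304), (4,-1).
By the shoelace formula its area is 65.20.

65.20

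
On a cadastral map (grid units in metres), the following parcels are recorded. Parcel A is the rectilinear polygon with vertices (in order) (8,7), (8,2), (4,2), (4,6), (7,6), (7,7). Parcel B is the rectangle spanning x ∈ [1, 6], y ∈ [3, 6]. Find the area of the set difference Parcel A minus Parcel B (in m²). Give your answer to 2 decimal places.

11.00

|Parcel A| = 17, |Parcel A∩Parcel B| = 6.
|Parcel A ∖ Parcel B| = |Parcel A| − |Parcel A∩Parcel B| = 17 − 6 = 11.00.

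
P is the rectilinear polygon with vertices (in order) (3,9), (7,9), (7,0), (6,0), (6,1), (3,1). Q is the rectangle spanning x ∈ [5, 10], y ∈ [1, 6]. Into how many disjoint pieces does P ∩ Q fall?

P ∩ Q is a single connected region.

1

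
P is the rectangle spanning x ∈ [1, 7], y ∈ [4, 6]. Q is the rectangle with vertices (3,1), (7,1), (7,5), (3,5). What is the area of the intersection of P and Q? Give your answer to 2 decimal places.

4.00

|P∩Q|: x∈[3,7], y∈[4,5] → 4·1 = 4.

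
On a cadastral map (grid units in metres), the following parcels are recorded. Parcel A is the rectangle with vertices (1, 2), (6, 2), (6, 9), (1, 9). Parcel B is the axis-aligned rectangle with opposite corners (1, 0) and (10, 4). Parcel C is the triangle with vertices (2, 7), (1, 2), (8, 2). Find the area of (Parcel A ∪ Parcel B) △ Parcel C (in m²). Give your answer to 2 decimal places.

43.50

|Parcel A ∪ Parcel B| = 61.
|(Parcel A ∪ Parcel B) ∩ Parcel C| = 17.5.
|(Parcel A ∪ Parcel B) △ Parcel C| = 61 + 17.5 − 35 = 43.50.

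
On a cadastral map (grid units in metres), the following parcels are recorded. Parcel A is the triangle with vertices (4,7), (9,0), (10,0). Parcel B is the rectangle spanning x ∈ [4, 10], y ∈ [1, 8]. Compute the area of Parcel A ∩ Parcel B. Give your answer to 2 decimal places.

2.57

The intersection is the polygon with vertices (4,7), (9.143,1), (8.286,1).
By the shoelace formula its area is 2.57.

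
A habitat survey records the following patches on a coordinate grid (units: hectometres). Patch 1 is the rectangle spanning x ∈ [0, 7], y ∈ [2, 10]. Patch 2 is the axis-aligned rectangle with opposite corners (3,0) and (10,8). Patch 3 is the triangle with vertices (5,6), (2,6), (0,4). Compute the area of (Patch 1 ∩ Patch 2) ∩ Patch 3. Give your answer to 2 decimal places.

0.80

The region (Patch 1 ∩ Patch 2) ∩ Patch 3 is the polygon with vertices (3,6), (5,6), (3,5.2).
By the shoelace formula its area is 0.80.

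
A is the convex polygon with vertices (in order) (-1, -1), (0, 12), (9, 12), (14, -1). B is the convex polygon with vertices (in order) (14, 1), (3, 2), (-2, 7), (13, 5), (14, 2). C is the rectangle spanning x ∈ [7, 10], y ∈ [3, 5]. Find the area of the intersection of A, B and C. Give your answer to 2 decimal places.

6.00

The intersection is the polygon with vertices (7,3), (7,5), (10,5), (10,3).
By the shoelace formula its area is 6.00.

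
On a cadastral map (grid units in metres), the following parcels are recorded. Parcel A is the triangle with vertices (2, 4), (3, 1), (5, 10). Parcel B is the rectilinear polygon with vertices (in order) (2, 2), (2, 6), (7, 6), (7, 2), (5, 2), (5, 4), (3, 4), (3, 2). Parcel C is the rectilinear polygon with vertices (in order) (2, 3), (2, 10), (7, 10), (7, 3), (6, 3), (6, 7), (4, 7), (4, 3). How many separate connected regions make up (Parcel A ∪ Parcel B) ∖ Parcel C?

(Parcel A ∪ Parcel B) ∖ Parcel C splits into 2 disjoint pieces (area 1.6111, area 7.2222).

2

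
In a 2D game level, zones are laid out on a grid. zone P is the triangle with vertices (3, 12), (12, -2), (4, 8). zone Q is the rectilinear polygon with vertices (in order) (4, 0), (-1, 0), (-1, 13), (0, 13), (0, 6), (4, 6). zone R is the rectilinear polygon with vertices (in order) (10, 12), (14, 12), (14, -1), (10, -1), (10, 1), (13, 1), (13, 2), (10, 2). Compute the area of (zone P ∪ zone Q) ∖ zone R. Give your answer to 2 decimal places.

|zone P ∪ zone Q| = 48.
|(zone P ∪ zone Q) ∩ zone R| = 0.5286.
|(zone P ∪ zone Q) ∖ zone R| = 48 − 0.5286 = 47.47.

47.47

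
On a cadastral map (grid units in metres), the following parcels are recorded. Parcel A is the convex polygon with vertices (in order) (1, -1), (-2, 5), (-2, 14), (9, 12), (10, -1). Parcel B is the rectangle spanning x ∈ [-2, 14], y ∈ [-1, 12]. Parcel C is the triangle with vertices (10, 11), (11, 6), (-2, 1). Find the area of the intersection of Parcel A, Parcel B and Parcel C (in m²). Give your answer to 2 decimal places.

The intersection is the polygon with vertices (9.506,5.425), (-0.323,1.645), (-0.588,2.176), (9.133,10.277).
By the shoelace formula its area is 28.21.

28.21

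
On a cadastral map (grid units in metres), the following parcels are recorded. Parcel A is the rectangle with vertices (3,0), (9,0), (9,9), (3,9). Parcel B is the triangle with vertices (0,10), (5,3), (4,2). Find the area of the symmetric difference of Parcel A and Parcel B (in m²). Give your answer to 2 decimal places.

|Parcel A| = 54, |Parcel B| = 6, |Parcel A∩Parcel B| = 3.3.
|Parcel A △ Parcel B| = |Parcel A| + |Parcel B| − 2·|Parcel A∩Parcel B| = 54 + 6 − 6.6 = 53.40.

53.40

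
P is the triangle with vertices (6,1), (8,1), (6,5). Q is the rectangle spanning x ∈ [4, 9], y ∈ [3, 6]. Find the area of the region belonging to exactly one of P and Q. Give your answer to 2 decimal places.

|P| = 4, |Q| = 15, |P∩Q| = 1.
|P △ Q| = |P| + |Q| − 2·|P∩Q| = 4 + 15 − 2 = 17.00.

17.00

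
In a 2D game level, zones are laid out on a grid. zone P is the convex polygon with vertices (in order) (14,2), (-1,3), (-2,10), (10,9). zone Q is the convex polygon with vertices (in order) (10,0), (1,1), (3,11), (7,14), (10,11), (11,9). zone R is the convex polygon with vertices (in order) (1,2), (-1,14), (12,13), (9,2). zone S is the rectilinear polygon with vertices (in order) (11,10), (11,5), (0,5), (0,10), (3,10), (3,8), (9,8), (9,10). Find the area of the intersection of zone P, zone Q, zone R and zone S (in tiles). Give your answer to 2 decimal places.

26.41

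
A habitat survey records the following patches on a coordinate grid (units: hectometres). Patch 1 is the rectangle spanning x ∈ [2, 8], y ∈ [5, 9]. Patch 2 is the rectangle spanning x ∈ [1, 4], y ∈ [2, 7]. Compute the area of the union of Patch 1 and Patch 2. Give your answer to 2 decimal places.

35.00

By inclusion–exclusion:
Individual areas: |Patch 1| = 24, |Patch 2| = 15.
|Patch 1∩Patch 2|: x∈[2,4], y∈[5,7] → 2·2 = 4.
|Patch 1 ∪ Patch 2| = 39 − 4 = 35.00.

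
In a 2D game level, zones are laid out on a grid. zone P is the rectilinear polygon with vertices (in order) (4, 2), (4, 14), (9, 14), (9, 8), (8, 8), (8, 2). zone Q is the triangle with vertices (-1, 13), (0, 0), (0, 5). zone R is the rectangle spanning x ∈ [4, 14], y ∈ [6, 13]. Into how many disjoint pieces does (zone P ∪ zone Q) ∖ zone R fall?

(zone P ∪ zone Q) ∖ zone R splits into 3 disjoint pieces (area 16, area 5, area 2.5).

3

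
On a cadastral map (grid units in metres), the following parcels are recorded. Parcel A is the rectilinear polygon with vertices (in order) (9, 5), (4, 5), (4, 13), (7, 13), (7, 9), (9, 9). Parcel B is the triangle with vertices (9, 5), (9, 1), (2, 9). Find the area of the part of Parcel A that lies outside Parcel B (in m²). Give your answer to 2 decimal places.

|Parcel A| = 32, |Parcel A∩Parcel B| = 5.8571.
|Parcel A ∖ Parcel B| = |Parcel A| − |Parcel A∩Parcel B| = 32 − 5.8571 = 26.14.

26.14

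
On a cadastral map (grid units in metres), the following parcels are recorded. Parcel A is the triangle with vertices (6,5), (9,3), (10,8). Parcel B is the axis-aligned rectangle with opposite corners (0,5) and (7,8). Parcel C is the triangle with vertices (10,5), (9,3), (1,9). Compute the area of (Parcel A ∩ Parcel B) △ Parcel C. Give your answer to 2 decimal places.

10.67

|Parcel A ∩ Parcel B| = 0.375.
|(Parcel A ∩ Parcel B) ∩ Parcel C| = 0.3542.
|(Parcel A ∩ Parcel B) △ Parcel C| = 0.375 + 11 − 0.7083 = 10.67.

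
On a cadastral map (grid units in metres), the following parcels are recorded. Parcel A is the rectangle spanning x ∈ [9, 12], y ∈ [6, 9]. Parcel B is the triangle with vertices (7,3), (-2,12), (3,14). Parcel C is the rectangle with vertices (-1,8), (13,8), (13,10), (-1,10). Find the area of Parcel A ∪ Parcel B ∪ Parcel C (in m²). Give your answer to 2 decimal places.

By inclusion–exclusion:
Individual areas: |Parcel A| = 9, |Parcel B| = 31.5, |Parcel C| = 28.
|Parcel A∩Parcel B| = 0.
|Parcel A∩Parcel C|: x∈[9,12], y∈[8,9] → 3·1 = 3.
|Parcel B∩Parcel C| = 7.6364.
|Parcel A∩Parcel B∩Parcel C| = 0.
|Parcel A ∪ Parcel B ∪ Parcel C| = 68.5 − 10.6364 + 0 = 57.86.

57.86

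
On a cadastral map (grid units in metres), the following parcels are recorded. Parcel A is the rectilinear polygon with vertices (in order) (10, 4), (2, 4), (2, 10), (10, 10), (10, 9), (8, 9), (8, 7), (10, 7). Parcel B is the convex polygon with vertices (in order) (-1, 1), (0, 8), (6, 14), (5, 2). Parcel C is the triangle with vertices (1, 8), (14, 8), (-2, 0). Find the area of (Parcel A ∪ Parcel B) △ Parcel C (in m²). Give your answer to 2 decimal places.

|Parcel A ∪ Parcel B| = 77.
|(Parcel A ∪ Parcel B) ∩ Parcel C| = 44.04.
|(Parcel A ∪ Parcel B) △ Parcel C| = 77 + 52 − 88.08 = 40.92.

40.92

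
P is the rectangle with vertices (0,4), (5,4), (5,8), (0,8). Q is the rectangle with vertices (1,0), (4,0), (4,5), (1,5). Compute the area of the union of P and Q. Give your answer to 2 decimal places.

32.00

By inclusion–exclusion:
Individual areas: |P| = 20, |Q| = 15.
|P∩Q|: x∈[1,4], y∈[4,5] → 3·1 = 3.
|P ∪ Q| = 35 − 3 = 32.00.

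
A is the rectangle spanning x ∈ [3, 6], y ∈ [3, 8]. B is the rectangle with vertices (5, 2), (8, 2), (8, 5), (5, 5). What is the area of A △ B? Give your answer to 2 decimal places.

|A∩B|: x∈[5,6], y∈[3,5] → 1·2 = 2.
|A △ B| = |A| + |B| − 2·|A∩B| = 15 + 9 − 4 = 20.00.

20.00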